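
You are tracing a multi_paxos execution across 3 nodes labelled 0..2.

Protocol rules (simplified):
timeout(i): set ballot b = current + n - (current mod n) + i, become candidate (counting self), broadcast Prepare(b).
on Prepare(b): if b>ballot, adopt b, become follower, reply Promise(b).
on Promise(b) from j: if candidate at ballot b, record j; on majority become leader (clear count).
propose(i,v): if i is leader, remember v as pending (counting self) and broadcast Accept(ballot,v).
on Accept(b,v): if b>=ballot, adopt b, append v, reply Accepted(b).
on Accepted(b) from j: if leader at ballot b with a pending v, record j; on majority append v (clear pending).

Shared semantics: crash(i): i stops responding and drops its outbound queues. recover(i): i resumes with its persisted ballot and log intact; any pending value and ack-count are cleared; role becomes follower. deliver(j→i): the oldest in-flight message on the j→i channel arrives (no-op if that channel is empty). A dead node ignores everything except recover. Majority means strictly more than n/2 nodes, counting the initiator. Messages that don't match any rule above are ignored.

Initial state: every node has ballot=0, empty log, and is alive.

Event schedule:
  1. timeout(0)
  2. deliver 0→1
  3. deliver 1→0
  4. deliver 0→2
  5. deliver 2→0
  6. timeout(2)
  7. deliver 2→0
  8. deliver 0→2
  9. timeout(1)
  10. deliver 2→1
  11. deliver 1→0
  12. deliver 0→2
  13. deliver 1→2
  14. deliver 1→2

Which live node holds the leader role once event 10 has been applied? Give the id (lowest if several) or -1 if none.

2

step 1 timeout(0): 0={cand,b=3,log=-}
step 2 deliver 0→1: 1={foll,b=3,log=-}
step 3 deliver 1→0: 0={lead,b=3,log=-}
step 4 deliver 0→2: 2={foll,b=3,log=-}
step 5 deliver 2→0: —
step 6 timeout(2): 2={cand,b=8,log=-}
step 7 deliver 2→0: 0={foll,b=8,log=-}
step 8 deliver 0→2: 2={lead,b=8,log=-}
step 9 timeout(1): 1={cand,b=7,log=-}
step 10 deliver 2→1: 1={foll,b=8,log=-}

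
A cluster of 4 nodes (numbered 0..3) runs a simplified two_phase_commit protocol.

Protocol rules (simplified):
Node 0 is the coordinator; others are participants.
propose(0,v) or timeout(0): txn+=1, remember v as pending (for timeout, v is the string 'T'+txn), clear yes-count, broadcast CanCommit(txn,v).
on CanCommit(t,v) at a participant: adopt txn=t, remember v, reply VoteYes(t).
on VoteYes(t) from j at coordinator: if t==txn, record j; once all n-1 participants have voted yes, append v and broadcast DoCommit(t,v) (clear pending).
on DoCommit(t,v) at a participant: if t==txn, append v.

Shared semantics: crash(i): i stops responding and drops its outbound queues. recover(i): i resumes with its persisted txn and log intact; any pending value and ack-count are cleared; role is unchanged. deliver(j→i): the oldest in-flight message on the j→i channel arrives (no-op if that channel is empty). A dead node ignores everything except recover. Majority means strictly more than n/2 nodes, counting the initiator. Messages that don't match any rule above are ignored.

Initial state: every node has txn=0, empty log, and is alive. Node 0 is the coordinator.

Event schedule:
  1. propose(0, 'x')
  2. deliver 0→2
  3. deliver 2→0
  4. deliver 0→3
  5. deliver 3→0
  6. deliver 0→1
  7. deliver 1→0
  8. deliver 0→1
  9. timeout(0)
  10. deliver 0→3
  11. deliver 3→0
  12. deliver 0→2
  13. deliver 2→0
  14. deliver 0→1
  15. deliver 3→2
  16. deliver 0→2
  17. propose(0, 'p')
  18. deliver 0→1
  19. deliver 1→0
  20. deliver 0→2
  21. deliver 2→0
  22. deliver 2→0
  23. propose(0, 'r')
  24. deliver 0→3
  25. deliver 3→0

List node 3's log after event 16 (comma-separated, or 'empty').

e1 propose(0,'x'): 0[coor,t=1,-]
e2 deliver 0→2: 2[part,t=1,-]
e3 deliver 2→0: ·
e4 deliver 0→3: 3[part,t=1,-]
e5 deliver 3→0: ·
e6 deliver 0→1: 1[part,t=1,-]
e7 deliver 1→0: 0[coor,t=1,x]
e8 deliver 0→1: 1[part,t=1,x]
e9 timeout(0): 0[coor,t=2,x]
e10 deliver 0→3: 3[part,t=1,x]
e11 deliver 3→0: ·
e12 deliver 0→2: 2[part,t=1,x]
e13 deliver 2→0: ·
e14 deliver 0→1: 1[part,t=2,x]
e15 deliver 3→2: ·
e16 deliver 0→2: 2[part,t=2,x]

x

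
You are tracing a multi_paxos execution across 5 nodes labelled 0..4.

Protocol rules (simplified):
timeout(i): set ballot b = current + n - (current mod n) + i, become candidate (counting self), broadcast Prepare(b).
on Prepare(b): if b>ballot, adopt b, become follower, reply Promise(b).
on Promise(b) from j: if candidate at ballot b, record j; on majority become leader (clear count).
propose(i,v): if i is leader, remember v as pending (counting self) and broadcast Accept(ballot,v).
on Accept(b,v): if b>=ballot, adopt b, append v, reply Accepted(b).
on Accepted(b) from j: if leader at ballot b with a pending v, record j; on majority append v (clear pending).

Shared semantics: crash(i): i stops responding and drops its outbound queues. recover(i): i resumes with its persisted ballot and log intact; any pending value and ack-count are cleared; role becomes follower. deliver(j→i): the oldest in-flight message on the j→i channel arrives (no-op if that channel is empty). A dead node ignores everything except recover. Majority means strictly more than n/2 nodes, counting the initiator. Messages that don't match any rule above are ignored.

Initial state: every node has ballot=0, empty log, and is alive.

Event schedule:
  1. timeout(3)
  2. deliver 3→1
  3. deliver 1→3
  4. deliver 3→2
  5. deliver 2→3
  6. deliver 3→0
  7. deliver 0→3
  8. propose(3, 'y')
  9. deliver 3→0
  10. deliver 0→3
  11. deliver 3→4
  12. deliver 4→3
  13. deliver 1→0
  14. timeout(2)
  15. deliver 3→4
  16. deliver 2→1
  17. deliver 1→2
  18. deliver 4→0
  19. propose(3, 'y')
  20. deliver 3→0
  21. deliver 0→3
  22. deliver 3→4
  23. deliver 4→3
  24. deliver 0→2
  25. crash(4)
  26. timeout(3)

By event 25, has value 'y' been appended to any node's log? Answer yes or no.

[1] timeout(3) → N3(cand b8 [-])
[2] deliver 3→1 → N1(foll b8 [-])
[3] deliver 1→3 → ∅
[4] deliver 3→2 → N2(foll b8 [-])
[5] deliver 2→3 → N3(lead b8 [-])
[6] deliver 3→0 → N0(foll b8 [-])
[7] deliver 0→3 → ∅
[8] propose(3,'y') → ∅
[9] deliver 3→0 → N0(foll b8 [y])
[10] deliver 0→3 → ∅
[11] deliver 3→4 → N4(foll b8 [-])
[12] deliver 4→3 → ∅
[13] deliver 1→0 → ∅
[14] timeout(2) → N2(cand b12 [-])
[15] deliver 3→4 → N4(foll b8 [y])
[16] deliver 2→1 → N1(foll b12 [-])
[17] deliver 1→2 → ∅
[18] deliver 4→0 → ∅
[19] propose(3,'y') → ∅
[20] deliver 3→0 → N0(foll b8 [y,y])
[21] deliver 0→3 → ∅
[22] deliver 3→4 → N4(foll b8 [y,y])
[23] deliver 4→3 → N3(lead b8 [y])
[24] deliver 0→2 → ∅
[25] crash(4) → N4(✗foll b8 [y,y])

yes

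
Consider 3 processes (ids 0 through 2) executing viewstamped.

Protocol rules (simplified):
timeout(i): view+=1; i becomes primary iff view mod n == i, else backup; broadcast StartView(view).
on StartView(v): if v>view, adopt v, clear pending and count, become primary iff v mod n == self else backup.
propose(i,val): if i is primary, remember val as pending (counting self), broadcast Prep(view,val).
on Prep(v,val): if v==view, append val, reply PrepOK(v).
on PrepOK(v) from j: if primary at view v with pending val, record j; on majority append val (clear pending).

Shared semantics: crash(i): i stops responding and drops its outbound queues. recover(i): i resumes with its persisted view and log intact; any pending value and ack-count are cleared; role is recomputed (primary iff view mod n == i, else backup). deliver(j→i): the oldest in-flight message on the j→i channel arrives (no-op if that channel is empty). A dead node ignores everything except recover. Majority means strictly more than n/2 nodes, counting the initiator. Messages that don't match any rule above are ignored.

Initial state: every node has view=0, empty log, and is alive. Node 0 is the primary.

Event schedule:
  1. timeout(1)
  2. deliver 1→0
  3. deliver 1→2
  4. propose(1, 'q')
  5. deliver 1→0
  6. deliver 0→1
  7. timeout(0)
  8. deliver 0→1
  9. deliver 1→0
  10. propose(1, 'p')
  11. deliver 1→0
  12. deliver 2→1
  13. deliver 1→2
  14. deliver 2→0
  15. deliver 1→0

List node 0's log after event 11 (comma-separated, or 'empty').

q

e1 timeout(1): 1[prim,v=1,-]
e2 deliver 1→0: 0[back,v=1,-]
e3 deliver 1→2: 2[back,v=1,-]
e4 propose(1,'q'): ·
e5 deliver 1→0: 0[back,v=1,q]
e6 deliver 0→1: 1[prim,v=1,q]
e7 timeout(0): 0[back,v=2,q]
e8 deliver 0→1: 1[back,v=2,q]
e9 deliver 1→0: ·
e10 propose(1,'p'): ·
e11 deliver 1→0: ·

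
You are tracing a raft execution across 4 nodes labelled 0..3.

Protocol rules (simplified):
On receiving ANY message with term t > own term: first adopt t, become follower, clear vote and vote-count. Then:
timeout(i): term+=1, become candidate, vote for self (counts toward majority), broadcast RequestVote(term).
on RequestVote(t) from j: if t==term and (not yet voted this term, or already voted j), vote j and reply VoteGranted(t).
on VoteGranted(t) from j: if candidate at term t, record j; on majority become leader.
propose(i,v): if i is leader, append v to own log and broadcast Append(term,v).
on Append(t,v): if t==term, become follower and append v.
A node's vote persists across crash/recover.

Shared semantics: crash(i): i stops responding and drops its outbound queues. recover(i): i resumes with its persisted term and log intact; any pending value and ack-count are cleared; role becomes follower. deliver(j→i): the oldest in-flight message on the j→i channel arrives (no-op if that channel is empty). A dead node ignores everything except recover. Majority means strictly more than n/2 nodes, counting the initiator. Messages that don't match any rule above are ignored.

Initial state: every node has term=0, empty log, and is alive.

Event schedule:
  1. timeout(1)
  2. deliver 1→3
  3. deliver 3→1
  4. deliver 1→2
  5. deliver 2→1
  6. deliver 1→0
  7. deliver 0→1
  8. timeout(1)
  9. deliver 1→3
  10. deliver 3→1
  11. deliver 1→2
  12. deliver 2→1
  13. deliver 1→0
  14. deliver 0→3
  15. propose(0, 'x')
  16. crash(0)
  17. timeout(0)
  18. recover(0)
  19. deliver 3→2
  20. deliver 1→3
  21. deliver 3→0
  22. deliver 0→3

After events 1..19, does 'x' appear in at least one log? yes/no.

1. timeout(1):  <1:cand t1 ->
2. deliver 1→3:  <3:foll t1 ->
3. deliver 3→1:  nop
4. deliver 1→2:  <2:foll t1 ->
5. deliver 2→1:  <1:lead t1 ->
6. deliver 1→0:  <0:foll t1 ->
7. deliver 0→1:  nop
8. timeout(1):  <1:cand t2 ->
9. deliver 1→3:  <3:foll t2 ->
10. deliver 3→1:  nop
11. deliver 1→2:  <2:foll t2 ->
12. deliver 2→1:  <1:lead t2 ->
13. deliver 1→0:  <0:foll t2 ->
14. deliver 0→3:  nop
15. propose(0,'x'):  nop
16. crash(0):  <0:✗foll t2 ->
17. timeout(0):  nop
18. recover(0):  <0:foll t2 ->
19. deliver 3→2:  nop

no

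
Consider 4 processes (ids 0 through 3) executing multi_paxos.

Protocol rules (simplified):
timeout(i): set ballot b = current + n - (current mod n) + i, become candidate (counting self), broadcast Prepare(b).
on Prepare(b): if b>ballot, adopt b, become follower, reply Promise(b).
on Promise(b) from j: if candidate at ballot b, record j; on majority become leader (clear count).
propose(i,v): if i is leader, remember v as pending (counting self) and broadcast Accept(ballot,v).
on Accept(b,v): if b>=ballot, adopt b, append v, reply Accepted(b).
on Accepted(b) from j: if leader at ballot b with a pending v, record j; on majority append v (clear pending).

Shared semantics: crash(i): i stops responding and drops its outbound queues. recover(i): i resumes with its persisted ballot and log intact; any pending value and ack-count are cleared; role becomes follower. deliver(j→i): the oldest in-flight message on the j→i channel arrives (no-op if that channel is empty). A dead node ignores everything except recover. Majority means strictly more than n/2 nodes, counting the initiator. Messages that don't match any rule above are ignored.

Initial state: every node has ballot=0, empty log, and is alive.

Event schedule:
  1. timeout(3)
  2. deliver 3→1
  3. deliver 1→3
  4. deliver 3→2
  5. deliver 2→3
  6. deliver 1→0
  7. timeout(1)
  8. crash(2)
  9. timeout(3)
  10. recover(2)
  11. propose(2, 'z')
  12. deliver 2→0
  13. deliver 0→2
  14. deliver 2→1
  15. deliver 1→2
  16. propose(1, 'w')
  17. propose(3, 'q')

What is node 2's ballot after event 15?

9

[1] timeout(3) → N3(cand b7 [-])
[2] deliver 3→1 → N1(foll b7 [-])
[3] deliver 1→3 → ∅
[4] deliver 3→2 → N2(foll b7 [-])
[5] deliver 2→3 → N3(lead b7 [-])
[6] deliver 1→0 → ∅
[7] timeout(1) → N1(cand b9 [-])
[8] crash(2) → N2(✗foll b7 [-])
[9] timeout(3) → N3(cand b11 [-])
[10] recover(2) → N2(foll b7 [-])
[11] propose(2,'z') → ∅
[12] deliver 2→0 → ∅
[13] deliver 0→2 → ∅
[14] deliver 2→1 → ∅
[15] deliver 1→2 → N2(foll b9 [-])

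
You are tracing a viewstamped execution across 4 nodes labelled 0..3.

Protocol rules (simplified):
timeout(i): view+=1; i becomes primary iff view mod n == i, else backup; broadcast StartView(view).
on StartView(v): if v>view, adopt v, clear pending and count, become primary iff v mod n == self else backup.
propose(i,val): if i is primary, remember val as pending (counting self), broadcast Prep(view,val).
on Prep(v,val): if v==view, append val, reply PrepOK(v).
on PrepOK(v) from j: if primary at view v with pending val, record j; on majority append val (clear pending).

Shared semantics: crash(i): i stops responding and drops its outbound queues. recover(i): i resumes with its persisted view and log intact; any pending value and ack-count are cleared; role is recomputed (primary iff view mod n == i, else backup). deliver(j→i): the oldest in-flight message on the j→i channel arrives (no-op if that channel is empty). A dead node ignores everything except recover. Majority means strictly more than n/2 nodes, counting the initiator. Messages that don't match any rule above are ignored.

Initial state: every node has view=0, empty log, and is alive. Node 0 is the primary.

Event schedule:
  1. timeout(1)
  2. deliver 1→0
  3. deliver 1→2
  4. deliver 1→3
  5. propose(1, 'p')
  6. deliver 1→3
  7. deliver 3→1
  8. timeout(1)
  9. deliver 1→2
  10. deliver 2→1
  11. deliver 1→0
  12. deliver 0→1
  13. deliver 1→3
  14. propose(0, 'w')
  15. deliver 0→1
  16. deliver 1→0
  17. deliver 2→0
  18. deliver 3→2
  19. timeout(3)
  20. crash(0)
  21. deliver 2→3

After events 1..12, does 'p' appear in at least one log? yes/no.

after 1 — timeout(1): n1:prim/v1/[-]
after 2 — deliver 1→0: n0:back/v1/[-]
after 3 — deliver 1→2: n2:back/v1/[-]
after 4 — deliver 1→3: n3:back/v1/[-]
after 5 — propose(1,'p'): ·
after 6 — deliver 1→3: n3:back/v1/[p]
after 7 — deliver 3→1: ·
after 8 — timeout(1): n1:back/v2/[-]
after 9 — deliver 1→2: n2:back/v1/[p]
after 10 — deliver 2→1: ·
after 11 — deliver 1→0: n0:back/v1/[p]
after 12 — deliver 0→1: ·

yes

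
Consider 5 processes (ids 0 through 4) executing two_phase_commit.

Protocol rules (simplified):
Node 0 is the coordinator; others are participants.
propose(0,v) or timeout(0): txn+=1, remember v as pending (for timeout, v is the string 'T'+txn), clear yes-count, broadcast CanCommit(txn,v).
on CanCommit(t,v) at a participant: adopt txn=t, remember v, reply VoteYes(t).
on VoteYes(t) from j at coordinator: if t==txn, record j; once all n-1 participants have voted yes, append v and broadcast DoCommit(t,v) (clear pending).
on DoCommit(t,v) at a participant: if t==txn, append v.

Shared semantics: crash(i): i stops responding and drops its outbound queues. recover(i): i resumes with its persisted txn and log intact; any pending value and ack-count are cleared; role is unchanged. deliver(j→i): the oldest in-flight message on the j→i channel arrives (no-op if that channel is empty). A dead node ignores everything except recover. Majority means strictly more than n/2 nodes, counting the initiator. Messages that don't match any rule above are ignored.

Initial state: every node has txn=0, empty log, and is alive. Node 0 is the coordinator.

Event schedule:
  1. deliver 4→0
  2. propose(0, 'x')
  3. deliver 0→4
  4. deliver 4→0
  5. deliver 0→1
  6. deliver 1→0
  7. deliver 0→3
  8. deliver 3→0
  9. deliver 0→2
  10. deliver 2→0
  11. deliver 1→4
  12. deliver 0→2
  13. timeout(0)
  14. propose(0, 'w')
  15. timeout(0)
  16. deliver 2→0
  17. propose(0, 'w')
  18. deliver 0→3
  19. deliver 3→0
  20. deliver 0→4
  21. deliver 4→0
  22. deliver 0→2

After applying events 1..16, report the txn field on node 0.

[1] deliver 4→0 → ∅
[2] propose(0,'x') → N0(coor t1 [-])
[3] deliver 0→4 → N4(part t1 [-])
[4] deliver 4→0 → ∅
[5] deliver 0→1 → N1(part t1 [-])
[6] deliver 1→0 → ∅
[7] deliver 0→3 → N3(part t1 [-])
[8] deliver 3→0 → ∅
[9] deliver 0→2 → N2(part t1 [-])
[10] deliver 2→0 → N0(coor t1 [x])
[11] deliver 1→4 → ∅
[12] deliver 0→2 → N2(part t1 [x])
[13] timeout(0) → N0(coor t2 [x])
[14] propose(0,'w') → N0(coor t3 [x])
[15] timeout(0) → N0(coor t4 [x])
[16] deliver 2→0 → ∅

4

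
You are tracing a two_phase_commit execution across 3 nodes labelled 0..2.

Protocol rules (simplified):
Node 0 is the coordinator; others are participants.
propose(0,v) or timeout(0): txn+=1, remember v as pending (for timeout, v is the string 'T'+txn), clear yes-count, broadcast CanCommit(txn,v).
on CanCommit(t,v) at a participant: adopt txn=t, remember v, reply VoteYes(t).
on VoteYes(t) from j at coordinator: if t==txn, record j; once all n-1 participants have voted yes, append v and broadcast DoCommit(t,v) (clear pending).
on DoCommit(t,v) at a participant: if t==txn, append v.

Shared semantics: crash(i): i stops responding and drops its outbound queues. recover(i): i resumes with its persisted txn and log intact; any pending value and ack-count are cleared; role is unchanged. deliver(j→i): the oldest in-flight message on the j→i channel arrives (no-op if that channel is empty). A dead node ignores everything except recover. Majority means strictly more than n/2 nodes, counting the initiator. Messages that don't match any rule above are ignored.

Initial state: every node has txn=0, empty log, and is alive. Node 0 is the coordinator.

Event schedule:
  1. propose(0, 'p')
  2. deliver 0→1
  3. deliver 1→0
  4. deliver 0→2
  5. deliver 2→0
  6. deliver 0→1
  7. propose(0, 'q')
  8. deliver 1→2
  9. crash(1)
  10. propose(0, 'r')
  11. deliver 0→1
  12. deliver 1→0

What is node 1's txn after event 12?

step 1 propose(0,'p'): 0={coor,t=1,log=-}
step 2 deliver 0→1: 1={part,t=1,log=-}
step 3 deliver 1→0: —
step 4 deliver 0→2: 2={part,t=1,log=-}
step 5 deliver 2→0: 0={coor,t=1,log=p}
step 6 deliver 0→1: 1={part,t=1,log=p}
step 7 propose(0,'q'): 0={coor,t=2,log=p}
step 8 deliver 1→2: —
step 9 crash(1): 1={✗part,t=1,log=p}
step 10 propose(0,'r'): 0={coor,t=3,log=p}
step 11 deliver 0→1: —
step 12 deliver 1→0: —

1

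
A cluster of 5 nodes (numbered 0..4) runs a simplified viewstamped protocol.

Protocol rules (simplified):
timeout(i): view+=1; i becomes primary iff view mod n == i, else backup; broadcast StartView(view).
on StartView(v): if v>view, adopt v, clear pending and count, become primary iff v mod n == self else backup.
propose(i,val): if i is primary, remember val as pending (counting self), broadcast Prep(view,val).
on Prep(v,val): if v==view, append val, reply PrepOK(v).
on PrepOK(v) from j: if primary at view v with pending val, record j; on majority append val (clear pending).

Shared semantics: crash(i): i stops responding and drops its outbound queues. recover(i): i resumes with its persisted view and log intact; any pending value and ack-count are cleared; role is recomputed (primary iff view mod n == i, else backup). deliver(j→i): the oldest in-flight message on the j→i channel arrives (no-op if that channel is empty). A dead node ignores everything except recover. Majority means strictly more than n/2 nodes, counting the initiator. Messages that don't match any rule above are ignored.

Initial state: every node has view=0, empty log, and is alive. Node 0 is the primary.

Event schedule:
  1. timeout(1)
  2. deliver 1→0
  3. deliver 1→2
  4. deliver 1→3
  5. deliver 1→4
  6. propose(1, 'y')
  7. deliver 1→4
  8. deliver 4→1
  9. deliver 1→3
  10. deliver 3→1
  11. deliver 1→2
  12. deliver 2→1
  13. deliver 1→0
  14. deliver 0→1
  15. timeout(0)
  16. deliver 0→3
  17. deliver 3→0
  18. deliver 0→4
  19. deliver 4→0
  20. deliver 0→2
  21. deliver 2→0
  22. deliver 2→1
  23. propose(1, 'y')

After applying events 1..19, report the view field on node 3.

step 1 timeout(1): 1={prim,v=1,log=-}
step 2 deliver 1→0: 0={back,v=1,log=-}
step 3 deliver 1→2: 2={back,v=1,log=-}
step 4 deliver 1→3: 3={back,v=1,log=-}
step 5 deliver 1→4: 4={back,v=1,log=-}
step 6 propose(1,'y'): —
step 7 deliver 1→4: 4={back,v=1,log=y}
step 8 deliver 4→1: —
step 9 deliver 1→3: 3={back,v=1,log=y}
step 10 deliver 3→1: 1={prim,v=1,log=y}
step 11 deliver 1→2: 2={back,v=1,log=y}
step 12 deliver 2→1: —
step 13 deliver 1→0: 0={back,v=1,log=y}
step 14 deliver 0→1: —
step 15 timeout(0): 0={back,v=2,log=y}
step 16 deliver 0→3: 3={back,v=2,log=y}
step 17 deliver 3→0: —
step 18 deliver 0→4: 4={back,v=2,log=y}
step 19 deliver 4→0: —

2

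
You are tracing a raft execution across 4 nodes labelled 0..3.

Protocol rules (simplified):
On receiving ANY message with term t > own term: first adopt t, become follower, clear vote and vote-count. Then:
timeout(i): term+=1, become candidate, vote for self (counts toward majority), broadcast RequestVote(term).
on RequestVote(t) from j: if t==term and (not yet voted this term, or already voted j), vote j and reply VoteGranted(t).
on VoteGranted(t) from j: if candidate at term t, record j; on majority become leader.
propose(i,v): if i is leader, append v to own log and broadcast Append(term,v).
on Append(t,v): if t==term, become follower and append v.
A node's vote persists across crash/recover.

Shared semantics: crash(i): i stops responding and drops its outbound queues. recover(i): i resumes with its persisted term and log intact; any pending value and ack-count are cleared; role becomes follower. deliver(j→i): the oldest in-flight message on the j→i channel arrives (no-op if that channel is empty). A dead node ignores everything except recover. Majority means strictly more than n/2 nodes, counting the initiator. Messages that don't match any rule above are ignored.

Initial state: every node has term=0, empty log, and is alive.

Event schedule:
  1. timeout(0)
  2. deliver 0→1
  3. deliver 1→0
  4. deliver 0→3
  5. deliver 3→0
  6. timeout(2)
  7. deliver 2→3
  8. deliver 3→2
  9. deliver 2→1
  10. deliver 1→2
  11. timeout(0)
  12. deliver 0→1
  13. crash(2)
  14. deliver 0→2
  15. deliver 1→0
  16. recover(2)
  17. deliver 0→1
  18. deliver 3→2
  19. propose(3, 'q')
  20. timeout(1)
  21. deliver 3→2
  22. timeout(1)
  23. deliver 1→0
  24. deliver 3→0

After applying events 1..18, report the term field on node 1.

1. timeout(0):  <0:cand t1 ->
2. deliver 0→1:  <1:foll t1 ->
3. deliver 1→0:  nop
4. deliver 0→3:  <3:foll t1 ->
5. deliver 3→0:  <0:lead t1 ->
6. timeout(2):  <2:cand t1 ->
7. deliver 2→3:  nop
8. deliver 3→2:  nop
9. deliver 2→1:  nop
10. deliver 1→2:  nop
11. timeout(0):  <0:cand t2 ->
12. deliver 0→1:  <1:foll t2 ->
13. crash(2):  <2:✗cand t1 ->
14. deliver 0→2:  nop
15. deliver 1→0:  nop
16. recover(2):  <2:foll t1 ->
17. deliver 0→1:  nop
18. deliver 3→2:  nop

2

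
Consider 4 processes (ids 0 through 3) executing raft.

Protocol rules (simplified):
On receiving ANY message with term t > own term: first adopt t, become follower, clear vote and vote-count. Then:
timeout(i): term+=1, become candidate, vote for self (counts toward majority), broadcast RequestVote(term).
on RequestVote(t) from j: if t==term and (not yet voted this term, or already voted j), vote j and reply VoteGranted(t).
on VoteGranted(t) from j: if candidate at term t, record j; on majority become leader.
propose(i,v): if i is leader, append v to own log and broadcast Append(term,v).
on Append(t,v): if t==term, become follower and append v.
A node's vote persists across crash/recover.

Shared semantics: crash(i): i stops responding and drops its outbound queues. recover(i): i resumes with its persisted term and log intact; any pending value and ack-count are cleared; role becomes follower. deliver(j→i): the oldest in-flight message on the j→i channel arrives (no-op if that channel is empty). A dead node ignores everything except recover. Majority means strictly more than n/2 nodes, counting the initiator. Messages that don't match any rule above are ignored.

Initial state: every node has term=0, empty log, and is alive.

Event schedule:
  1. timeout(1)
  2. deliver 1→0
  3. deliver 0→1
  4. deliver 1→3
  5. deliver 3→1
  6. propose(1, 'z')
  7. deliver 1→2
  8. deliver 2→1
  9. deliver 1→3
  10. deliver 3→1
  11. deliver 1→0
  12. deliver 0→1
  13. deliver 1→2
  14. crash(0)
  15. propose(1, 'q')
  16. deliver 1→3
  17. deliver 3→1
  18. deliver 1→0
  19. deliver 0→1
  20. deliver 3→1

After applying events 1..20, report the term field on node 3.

1

after 1 — timeout(1): n1:cand/t1/[-]
after 2 — deliver 1→0: n0:foll/t1/[-]
after 3 — deliver 0→1: ·
after 4 — deliver 1→3: n3:foll/t1/[-]
after 5 — deliver 3→1: n1:lead/t1/[-]
after 6 — propose(1,'z'): n1:lead/t1/[z]
after 7 — deliver 1→2: n2:foll/t1/[-]
after 8 — deliver 2→1: ·
after 9 — deliver 1→3: n3:foll/t1/[z]
after 10 — deliver 3→1: ·
after 11 — deliver 1→0: n0:foll/t1/[z]
after 12 — deliver 0→1: ·
after 13 — deliver 1→2: n2:foll/t1/[z]
after 14 — crash(0): n0:✗foll/t1/[z]
after 15 — propose(1,'q'): n1:lead/t1/[z,q]
after 16 — deliver 1→3: n3:foll/t1/[z,q]
after 17 — deliver 3→1: ·
after 18 — deliver 1→0: ·
after 19 — deliver 0→1: ·
after 20 — deliver 3→1: ·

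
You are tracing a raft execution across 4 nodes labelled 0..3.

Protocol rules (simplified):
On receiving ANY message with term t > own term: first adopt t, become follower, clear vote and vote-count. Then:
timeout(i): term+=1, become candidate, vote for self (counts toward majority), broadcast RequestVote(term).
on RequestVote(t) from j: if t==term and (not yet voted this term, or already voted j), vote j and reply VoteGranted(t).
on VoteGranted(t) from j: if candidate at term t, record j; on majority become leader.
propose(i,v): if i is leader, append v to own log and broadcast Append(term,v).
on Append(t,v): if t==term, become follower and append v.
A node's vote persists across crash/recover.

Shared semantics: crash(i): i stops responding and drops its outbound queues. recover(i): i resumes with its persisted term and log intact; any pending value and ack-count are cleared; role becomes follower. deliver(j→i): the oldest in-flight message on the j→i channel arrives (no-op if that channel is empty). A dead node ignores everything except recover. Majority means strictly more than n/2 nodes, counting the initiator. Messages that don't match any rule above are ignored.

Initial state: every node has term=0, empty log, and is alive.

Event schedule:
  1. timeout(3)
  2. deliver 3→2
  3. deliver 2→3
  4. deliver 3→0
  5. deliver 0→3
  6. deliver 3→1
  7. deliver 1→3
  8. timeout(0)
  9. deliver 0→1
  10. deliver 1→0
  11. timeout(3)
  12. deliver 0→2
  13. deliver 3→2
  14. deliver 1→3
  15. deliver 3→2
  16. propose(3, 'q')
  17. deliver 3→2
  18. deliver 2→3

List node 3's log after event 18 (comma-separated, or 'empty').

empty

e1 timeout(3): 3[cand,t=1,-]
e2 deliver 3→2: 2[foll,t=1,-]
e3 deliver 2→3: ·
e4 deliver 3→0: 0[foll,t=1,-]
e5 deliver 0→3: 3[lead,t=1,-]
e6 deliver 3→1: 1[foll,t=1,-]
e7 deliver 1→3: ·
e8 timeout(0): 0[cand,t=2,-]
e9 deliver 0→1: 1[foll,t=2,-]
e10 deliver 1→0: ·
e11 timeout(3): 3[cand,t=2,-]
e12 deliver 0→2: 2[foll,t=2,-]
e13 deliver 3→2: ·
e14 deliver 1→3: ·
e15 deliver 3→2: ·
e16 propose(3,'q'): ·
e17 deliver 3→2: ·
e18 deliver 2→3: ·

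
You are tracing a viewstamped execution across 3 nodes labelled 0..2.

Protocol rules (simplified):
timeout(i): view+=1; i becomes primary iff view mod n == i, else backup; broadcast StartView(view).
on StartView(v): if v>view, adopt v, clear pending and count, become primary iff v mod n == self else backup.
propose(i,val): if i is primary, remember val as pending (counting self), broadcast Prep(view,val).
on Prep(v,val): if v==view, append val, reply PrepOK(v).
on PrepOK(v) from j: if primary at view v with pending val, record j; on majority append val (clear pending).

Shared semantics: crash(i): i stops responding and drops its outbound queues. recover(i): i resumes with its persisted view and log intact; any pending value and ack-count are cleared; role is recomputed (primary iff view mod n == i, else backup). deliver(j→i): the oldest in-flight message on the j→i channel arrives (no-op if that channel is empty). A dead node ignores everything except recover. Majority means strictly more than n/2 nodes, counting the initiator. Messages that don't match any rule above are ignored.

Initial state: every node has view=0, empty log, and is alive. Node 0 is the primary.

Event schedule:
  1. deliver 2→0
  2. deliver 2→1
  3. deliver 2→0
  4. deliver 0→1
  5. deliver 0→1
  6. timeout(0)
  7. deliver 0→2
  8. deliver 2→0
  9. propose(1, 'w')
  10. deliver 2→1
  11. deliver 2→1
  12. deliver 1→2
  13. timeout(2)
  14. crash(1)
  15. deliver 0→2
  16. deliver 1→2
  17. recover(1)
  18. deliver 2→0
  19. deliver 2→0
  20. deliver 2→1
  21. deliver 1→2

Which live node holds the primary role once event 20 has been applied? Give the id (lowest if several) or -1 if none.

2

[1] deliver 2→0 → ∅
[2] deliver 2→1 → ∅
[3] deliver 2→0 → ∅
[4] deliver 0→1 → ∅
[5] deliver 0→1 → ∅
[6] timeout(0) → N0(back v1 [-])
[7] deliver 0→2 → N2(back v1 [-])
[8] deliver 2→0 → ∅
[9] propose(1,'w') → ∅
[10] deliver 2→1 → ∅
[11] deliver 2→1 → ∅
[12] deliver 1→2 → ∅
[13] timeout(2) → N2(prim v2 [-])
[14] crash(1) → N1(✗back v0 [-])
[15] deliver 0→2 → ∅
[16] deliver 1→2 → ∅
[17] recover(1) → N1(back v0 [-])
[18] deliver 2→0 → N0(back v2 [-])
[19] deliver 2→0 → ∅
[20] deliver 2→1 → N1(back v2 [-])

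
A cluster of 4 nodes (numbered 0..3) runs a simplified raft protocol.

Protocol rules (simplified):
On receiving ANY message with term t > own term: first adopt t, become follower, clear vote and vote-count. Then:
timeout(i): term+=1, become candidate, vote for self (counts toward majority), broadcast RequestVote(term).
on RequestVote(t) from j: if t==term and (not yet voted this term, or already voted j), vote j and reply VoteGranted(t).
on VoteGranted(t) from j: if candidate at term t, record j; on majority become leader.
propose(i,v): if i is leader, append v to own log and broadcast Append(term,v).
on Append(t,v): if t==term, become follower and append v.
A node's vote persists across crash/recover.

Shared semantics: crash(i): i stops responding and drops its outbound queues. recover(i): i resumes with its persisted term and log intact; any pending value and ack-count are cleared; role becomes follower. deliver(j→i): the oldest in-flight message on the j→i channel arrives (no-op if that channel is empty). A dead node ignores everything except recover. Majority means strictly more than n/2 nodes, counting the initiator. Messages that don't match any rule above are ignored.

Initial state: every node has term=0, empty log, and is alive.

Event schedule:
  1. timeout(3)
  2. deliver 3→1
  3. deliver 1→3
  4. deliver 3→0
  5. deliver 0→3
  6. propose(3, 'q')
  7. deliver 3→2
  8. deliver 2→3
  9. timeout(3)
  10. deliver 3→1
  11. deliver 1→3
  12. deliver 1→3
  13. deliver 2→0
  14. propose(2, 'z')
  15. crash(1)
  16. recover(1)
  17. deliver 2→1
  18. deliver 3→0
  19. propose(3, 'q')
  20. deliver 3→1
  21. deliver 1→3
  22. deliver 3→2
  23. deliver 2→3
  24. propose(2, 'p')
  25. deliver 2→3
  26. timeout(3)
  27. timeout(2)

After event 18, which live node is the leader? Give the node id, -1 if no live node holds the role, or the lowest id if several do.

1. timeout(3):  <3:cand t1 ->
2. deliver 3→1:  <1:foll t1 ->
3. deliver 1→3:  nop
4. deliver 3→0:  <0:foll t1 ->
5. deliver 0→3:  <3:lead t1 ->
6. propose(3,'q'):  <3:lead t1 q>
7. deliver 3→2:  <2:foll t1 ->
8. deliver 2→3:  nop
9. timeout(3):  <3:cand t2 q>
10. deliver 3→1:  <1:foll t1 q>
11. deliver 1→3:  nop
12. deliver 1→3:  nop
13. deliver 2→0:  nop
14. propose(2,'z'):  nop
15. crash(1):  <1:✗foll t1 q>
16. recover(1):  <1:foll t1 q>
17. deliver 2→1:  nop
18. deliver 3→0:  <0:foll t1 q>

-1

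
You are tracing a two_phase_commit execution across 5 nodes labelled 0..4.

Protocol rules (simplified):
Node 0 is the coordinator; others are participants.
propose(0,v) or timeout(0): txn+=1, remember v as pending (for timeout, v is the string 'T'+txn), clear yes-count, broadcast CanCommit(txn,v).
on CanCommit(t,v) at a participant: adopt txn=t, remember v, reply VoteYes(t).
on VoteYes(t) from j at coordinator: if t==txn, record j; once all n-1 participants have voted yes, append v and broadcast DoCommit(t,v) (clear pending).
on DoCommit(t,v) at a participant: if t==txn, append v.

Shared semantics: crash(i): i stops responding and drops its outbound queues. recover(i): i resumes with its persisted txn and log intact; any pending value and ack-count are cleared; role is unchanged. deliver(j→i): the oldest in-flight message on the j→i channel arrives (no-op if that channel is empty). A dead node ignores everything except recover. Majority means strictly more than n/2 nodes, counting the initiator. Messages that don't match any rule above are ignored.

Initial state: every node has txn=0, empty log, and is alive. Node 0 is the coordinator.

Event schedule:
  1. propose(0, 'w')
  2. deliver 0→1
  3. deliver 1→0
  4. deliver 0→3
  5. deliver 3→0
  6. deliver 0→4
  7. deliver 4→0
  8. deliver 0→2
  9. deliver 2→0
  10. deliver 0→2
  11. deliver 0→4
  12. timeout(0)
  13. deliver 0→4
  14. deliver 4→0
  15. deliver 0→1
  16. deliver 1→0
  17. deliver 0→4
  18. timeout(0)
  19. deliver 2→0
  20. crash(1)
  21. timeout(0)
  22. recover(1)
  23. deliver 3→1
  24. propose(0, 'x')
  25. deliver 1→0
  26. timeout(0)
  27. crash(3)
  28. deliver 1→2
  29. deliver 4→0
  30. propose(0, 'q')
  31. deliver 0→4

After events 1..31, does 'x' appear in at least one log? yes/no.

no

[1] propose(0,'w') → N0(coor t1 [-])
[2] deliver 0→1 → N1(part t1 [-])
[3] deliver 1→0 → ∅
[4] deliver 0→3 → N3(part t1 [-])
[5] deliver 3→0 → ∅
[6] deliver 0→4 → N4(part t1 [-])
[7] deliver 4→0 → ∅
[8] deliver 0→2 → N2(part t1 [-])
[9] deliver 2→0 → N0(coor t1 [w])
[10] deliver 0→2 → N2(part t1 [w])
[11] deliver 0→4 → N4(part t1 [w])
[12] timeout(0) → N0(coor t2 [w])
[13] deliver 0→4 → N4(part t2 [w])
[14] deliver 4→0 → ∅
[15] deliver 0→1 → N1(part t1 [w])
[16] deliver 1→0 → ∅
[17] deliver 0→4 → ∅
[18] timeout(0) → N0(coor t3 [w])
[19] deliver 2→0 → ∅
[20] crash(1) → N1(✗part t1 [w])
[21] timeout(0) → N0(coor t4 [w])
[22] recover(1) → N1(part t1 [w])
[23] deliver 3→1 → ∅
[24] propose(0,'x') → N0(coor t5 [w])
[25] deliver 1→0 → ∅
[26] timeout(0) → N0(coor t6 [w])
[27] crash(3) → N3(✗part t1 [-])
[28] deliver 1→2 → ∅
[29] deliver 4→0 → ∅
[30] propose(0,'q') → N0(coor t7 [w])
[31] deliver 0→4 → N4(part t3 [w])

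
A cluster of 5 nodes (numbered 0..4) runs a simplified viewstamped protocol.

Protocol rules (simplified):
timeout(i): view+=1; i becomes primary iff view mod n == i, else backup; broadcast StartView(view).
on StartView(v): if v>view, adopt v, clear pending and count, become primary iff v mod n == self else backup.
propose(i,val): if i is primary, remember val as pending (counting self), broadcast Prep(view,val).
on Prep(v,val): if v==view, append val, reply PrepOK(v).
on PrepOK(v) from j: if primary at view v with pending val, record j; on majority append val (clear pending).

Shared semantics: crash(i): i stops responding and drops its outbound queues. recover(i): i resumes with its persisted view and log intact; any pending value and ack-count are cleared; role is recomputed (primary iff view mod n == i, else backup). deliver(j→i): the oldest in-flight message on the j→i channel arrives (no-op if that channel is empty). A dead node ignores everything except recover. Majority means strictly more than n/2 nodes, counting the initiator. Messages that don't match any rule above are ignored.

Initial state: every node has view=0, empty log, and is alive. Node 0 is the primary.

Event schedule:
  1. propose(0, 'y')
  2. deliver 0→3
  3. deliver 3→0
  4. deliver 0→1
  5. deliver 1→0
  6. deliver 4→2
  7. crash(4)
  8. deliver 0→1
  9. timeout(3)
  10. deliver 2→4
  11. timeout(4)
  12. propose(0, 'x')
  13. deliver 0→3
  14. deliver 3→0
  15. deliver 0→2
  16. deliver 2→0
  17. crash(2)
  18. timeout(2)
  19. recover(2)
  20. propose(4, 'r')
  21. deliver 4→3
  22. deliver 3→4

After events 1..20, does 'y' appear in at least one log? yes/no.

yes

1. propose(0,'y'):  nop
2. deliver 0→3:  <3:back v0 y>
3. deliver 3→0:  nop
4. deliver 0→1:  <1:back v0 y>
5. deliver 1→0:  <0:prim v0 y>
6. deliver 4→2:  nop
7. crash(4):  <4:✗back v0 ->
8. deliver 0→1:  nop
9. timeout(3):  <3:back v1 y>
10. deliver 2→4:  nop
11. timeout(4):  nop
12. propose(0,'x'):  nop
13. deliver 0→3:  nop
14. deliver 3→0:  <0:back v1 y>
15. deliver 0→2:  <2:back v0 y>
16. deliver 2→0:  nop
17. crash(2):  <2:✗back v0 y>
18. timeout(2):  nop
19. recover(2):  <2:back v0 y>
20. propose(4,'r'):  nop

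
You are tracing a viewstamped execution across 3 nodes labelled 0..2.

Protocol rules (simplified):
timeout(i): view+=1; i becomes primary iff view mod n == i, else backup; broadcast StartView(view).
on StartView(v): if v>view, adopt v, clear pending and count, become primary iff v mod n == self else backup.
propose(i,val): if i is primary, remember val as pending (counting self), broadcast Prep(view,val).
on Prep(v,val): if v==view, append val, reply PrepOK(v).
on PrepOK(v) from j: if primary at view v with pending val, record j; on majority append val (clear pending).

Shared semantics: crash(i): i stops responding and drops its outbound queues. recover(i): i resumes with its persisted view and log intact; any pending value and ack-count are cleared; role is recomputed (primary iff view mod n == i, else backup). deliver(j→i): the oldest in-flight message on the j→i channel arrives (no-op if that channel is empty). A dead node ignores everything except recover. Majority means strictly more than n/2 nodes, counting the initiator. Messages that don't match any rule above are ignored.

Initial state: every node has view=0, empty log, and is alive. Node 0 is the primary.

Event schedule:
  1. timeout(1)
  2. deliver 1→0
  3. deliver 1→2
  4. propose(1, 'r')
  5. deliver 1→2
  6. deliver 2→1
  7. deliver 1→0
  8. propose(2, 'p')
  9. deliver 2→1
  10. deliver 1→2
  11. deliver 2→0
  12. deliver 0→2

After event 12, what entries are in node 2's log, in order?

step 1 timeout(1): 1={prim,v=1,log=-}
step 2 deliver 1→0: 0={back,v=1,log=-}
step 3 deliver 1→2: 2={back,v=1,log=-}
step 4 propose(1,'r'): —
step 5 deliver 1→2: 2={back,v=1,log=r}
step 6 deliver 2→1: 1={prim,v=1,log=r}
step 7 deliver 1→0: 0={back,v=1,log=r}
step 8 propose(2,'p'): —
step 9 deliver 2→1: —
step 10 deliver 1→2: —
step 11 deliver 2→0: —
step 12 deliver 0→2: —

r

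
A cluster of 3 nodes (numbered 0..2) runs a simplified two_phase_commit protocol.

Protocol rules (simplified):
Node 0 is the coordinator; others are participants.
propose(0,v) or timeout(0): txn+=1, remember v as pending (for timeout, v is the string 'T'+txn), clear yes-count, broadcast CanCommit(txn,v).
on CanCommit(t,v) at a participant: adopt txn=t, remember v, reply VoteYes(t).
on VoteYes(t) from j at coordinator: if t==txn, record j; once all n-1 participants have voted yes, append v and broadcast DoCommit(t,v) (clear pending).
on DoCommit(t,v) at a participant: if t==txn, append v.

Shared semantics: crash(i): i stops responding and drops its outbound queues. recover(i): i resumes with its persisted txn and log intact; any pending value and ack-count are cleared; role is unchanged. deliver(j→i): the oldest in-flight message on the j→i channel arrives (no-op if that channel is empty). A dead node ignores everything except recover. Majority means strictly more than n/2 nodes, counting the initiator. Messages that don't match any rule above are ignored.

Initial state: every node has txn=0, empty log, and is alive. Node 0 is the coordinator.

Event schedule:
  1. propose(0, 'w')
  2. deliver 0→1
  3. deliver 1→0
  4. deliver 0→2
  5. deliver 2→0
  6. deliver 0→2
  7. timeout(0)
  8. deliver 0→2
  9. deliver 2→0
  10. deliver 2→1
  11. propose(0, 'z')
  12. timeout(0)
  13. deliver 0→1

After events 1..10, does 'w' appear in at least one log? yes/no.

yes

1. propose(0,'w'):  <0:coor t1 ->
2. deliver 0→1:  <1:part t1 ->
3. deliver 1→0:  nop
4. deliver 0→2:  <2:part t1 ->
5. deliver 2→0:  <0:coor t1 w>
6. deliver 0→2:  <2:part t1 w>
7. timeout(0):  <0:coor t2 w>
8. deliver 0→2:  <2:part t2 w>
9. deliver 2→0:  nop
10. deliver 2→1:  nop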